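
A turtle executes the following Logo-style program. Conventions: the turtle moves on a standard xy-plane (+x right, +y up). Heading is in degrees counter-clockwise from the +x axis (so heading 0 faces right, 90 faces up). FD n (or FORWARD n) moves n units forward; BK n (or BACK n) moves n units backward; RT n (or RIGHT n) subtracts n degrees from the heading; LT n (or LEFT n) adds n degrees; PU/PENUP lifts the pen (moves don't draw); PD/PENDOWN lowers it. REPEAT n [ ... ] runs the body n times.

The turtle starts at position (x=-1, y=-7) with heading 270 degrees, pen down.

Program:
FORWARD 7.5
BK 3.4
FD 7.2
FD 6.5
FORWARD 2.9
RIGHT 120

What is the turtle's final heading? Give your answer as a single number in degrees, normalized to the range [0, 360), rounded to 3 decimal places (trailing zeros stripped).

Executing turtle program step by step:
Start: pos=(-1,-7), heading=270, pen down
FD 7.5: (-1,-7) -> (-1,-14.5) [heading=270, draw]
BK 3.4: (-1,-14.5) -> (-1,-11.1) [heading=270, draw]
FD 7.2: (-1,-11.1) -> (-1,-18.3) [heading=270, draw]
FD 6.5: (-1,-18.3) -> (-1,-24.8) [heading=270, draw]
FD 2.9: (-1,-24.8) -> (-1,-27.7) [heading=270, draw]
RT 120: heading 270 -> 150
Final: pos=(-1,-27.7), heading=150, 5 segment(s) drawn

Answer: 150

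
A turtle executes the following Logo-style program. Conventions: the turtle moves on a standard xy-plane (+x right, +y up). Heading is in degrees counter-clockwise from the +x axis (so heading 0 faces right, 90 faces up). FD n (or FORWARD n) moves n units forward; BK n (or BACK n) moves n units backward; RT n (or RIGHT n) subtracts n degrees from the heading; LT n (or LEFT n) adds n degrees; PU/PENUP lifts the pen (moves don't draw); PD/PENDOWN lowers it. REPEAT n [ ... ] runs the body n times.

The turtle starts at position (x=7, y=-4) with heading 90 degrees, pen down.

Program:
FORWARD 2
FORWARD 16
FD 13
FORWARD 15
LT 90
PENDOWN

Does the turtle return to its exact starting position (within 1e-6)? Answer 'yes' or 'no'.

Executing turtle program step by step:
Start: pos=(7,-4), heading=90, pen down
FD 2: (7,-4) -> (7,-2) [heading=90, draw]
FD 16: (7,-2) -> (7,14) [heading=90, draw]
FD 13: (7,14) -> (7,27) [heading=90, draw]
FD 15: (7,27) -> (7,42) [heading=90, draw]
LT 90: heading 90 -> 180
PD: pen down
Final: pos=(7,42), heading=180, 4 segment(s) drawn

Start position: (7, -4)
Final position: (7, 42)
Distance = 46; >= 1e-6 -> NOT closed

Answer: no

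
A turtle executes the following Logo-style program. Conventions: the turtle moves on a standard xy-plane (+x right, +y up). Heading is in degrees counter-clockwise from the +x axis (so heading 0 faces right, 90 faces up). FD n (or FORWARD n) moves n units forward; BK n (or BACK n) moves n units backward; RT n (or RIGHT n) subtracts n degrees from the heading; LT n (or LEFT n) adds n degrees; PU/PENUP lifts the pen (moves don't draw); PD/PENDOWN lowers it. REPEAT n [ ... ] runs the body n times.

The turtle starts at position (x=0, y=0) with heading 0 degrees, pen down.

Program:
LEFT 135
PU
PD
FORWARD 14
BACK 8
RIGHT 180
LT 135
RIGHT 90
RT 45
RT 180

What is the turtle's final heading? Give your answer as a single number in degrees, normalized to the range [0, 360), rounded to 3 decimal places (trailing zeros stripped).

Answer: 135

Derivation:
Executing turtle program step by step:
Start: pos=(0,0), heading=0, pen down
LT 135: heading 0 -> 135
PU: pen up
PD: pen down
FD 14: (0,0) -> (-9.899,9.899) [heading=135, draw]
BK 8: (-9.899,9.899) -> (-4.243,4.243) [heading=135, draw]
RT 180: heading 135 -> 315
LT 135: heading 315 -> 90
RT 90: heading 90 -> 0
RT 45: heading 0 -> 315
RT 180: heading 315 -> 135
Final: pos=(-4.243,4.243), heading=135, 2 segment(s) drawn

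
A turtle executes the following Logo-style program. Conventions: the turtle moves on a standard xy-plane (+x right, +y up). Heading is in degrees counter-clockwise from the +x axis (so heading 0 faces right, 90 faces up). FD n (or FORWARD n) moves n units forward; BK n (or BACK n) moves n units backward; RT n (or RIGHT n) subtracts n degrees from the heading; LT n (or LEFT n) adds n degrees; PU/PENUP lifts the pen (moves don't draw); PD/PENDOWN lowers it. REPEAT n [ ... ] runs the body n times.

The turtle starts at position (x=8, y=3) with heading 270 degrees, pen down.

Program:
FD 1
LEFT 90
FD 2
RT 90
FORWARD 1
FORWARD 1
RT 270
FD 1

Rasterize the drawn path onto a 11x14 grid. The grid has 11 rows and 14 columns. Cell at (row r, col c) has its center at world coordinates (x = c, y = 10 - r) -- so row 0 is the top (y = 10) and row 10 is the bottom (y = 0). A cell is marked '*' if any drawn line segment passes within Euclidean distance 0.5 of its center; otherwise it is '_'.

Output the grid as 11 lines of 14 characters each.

Segment 0: (8,3) -> (8,2)
Segment 1: (8,2) -> (10,2)
Segment 2: (10,2) -> (10,1)
Segment 3: (10,1) -> (10,-0)
Segment 4: (10,-0) -> (11,-0)

Answer: ______________
______________
______________
______________
______________
______________
______________
________*_____
________***___
__________*___
__________**__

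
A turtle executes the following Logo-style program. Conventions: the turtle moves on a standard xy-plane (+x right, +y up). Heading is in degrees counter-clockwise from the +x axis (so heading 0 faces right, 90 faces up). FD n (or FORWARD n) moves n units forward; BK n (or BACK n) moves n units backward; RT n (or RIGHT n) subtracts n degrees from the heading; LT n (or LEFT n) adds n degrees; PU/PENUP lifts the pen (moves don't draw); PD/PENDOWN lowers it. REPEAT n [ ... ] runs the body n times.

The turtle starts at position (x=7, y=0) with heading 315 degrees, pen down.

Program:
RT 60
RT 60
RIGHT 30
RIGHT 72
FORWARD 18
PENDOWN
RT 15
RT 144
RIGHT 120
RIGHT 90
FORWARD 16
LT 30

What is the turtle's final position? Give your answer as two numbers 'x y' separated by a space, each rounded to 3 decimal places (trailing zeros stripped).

Executing turtle program step by step:
Start: pos=(7,0), heading=315, pen down
RT 60: heading 315 -> 255
RT 60: heading 255 -> 195
RT 30: heading 195 -> 165
RT 72: heading 165 -> 93
FD 18: (7,0) -> (6.058,17.975) [heading=93, draw]
PD: pen down
RT 15: heading 93 -> 78
RT 144: heading 78 -> 294
RT 120: heading 294 -> 174
RT 90: heading 174 -> 84
FD 16: (6.058,17.975) -> (7.73,33.888) [heading=84, draw]
LT 30: heading 84 -> 114
Final: pos=(7.73,33.888), heading=114, 2 segment(s) drawn

Answer: 7.73 33.888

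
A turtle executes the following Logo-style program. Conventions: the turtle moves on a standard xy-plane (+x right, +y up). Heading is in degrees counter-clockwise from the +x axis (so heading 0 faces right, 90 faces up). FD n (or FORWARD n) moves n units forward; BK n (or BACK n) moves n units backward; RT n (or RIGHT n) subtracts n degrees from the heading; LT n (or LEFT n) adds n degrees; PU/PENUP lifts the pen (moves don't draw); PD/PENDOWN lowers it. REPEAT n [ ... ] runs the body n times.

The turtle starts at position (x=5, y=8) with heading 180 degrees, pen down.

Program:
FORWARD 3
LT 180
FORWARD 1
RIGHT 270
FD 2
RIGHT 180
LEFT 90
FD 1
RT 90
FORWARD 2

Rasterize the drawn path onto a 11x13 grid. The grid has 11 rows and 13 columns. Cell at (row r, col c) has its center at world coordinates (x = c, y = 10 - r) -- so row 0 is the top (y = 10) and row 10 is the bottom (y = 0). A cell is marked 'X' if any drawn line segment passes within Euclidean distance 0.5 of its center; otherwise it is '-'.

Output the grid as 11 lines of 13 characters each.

Segment 0: (5,8) -> (2,8)
Segment 1: (2,8) -> (3,8)
Segment 2: (3,8) -> (3,10)
Segment 3: (3,10) -> (4,10)
Segment 4: (4,10) -> (4,8)

Answer: ---XX--------
---XX--------
--XXXX-------
-------------
-------------
-------------
-------------
-------------
-------------
-------------
-------------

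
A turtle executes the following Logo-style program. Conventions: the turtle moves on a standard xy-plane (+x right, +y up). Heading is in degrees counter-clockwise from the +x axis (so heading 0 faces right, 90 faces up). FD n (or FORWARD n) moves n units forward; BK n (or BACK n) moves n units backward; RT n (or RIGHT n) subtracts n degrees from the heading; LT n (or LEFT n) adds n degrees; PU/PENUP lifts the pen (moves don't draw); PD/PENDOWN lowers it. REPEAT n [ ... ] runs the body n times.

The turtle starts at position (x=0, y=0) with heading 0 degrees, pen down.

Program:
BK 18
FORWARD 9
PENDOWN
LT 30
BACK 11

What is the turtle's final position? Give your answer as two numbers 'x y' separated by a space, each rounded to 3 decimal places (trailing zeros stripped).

Executing turtle program step by step:
Start: pos=(0,0), heading=0, pen down
BK 18: (0,0) -> (-18,0) [heading=0, draw]
FD 9: (-18,0) -> (-9,0) [heading=0, draw]
PD: pen down
LT 30: heading 0 -> 30
BK 11: (-9,0) -> (-18.526,-5.5) [heading=30, draw]
Final: pos=(-18.526,-5.5), heading=30, 3 segment(s) drawn

Answer: -18.526 -5.5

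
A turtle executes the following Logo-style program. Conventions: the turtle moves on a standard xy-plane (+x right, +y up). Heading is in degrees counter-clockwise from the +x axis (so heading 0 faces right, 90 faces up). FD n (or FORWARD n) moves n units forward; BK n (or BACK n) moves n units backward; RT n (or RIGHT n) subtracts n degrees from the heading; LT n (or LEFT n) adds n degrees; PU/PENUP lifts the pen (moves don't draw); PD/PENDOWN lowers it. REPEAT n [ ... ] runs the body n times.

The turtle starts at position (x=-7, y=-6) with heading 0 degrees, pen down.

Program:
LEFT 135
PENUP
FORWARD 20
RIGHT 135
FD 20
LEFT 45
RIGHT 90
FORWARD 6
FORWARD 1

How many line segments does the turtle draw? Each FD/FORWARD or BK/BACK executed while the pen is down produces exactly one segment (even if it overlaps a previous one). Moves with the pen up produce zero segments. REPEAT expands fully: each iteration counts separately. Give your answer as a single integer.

Answer: 0

Derivation:
Executing turtle program step by step:
Start: pos=(-7,-6), heading=0, pen down
LT 135: heading 0 -> 135
PU: pen up
FD 20: (-7,-6) -> (-21.142,8.142) [heading=135, move]
RT 135: heading 135 -> 0
FD 20: (-21.142,8.142) -> (-1.142,8.142) [heading=0, move]
LT 45: heading 0 -> 45
RT 90: heading 45 -> 315
FD 6: (-1.142,8.142) -> (3.101,3.899) [heading=315, move]
FD 1: (3.101,3.899) -> (3.808,3.192) [heading=315, move]
Final: pos=(3.808,3.192), heading=315, 0 segment(s) drawn
Segments drawn: 0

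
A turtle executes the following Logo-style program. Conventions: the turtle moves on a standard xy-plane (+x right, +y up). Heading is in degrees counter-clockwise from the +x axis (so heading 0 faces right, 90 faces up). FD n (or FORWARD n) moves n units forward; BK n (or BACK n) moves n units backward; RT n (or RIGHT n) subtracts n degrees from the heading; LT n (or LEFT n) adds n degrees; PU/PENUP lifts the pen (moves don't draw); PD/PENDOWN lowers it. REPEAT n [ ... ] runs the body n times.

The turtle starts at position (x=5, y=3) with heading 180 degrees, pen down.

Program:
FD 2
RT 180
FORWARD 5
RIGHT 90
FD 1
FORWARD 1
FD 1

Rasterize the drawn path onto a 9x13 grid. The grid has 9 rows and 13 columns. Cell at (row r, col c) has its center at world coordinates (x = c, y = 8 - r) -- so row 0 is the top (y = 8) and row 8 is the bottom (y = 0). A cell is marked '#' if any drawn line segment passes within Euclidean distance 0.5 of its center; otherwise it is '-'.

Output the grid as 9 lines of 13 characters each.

Segment 0: (5,3) -> (3,3)
Segment 1: (3,3) -> (8,3)
Segment 2: (8,3) -> (8,2)
Segment 3: (8,2) -> (8,1)
Segment 4: (8,1) -> (8,0)

Answer: -------------
-------------
-------------
-------------
-------------
---######----
--------#----
--------#----
--------#----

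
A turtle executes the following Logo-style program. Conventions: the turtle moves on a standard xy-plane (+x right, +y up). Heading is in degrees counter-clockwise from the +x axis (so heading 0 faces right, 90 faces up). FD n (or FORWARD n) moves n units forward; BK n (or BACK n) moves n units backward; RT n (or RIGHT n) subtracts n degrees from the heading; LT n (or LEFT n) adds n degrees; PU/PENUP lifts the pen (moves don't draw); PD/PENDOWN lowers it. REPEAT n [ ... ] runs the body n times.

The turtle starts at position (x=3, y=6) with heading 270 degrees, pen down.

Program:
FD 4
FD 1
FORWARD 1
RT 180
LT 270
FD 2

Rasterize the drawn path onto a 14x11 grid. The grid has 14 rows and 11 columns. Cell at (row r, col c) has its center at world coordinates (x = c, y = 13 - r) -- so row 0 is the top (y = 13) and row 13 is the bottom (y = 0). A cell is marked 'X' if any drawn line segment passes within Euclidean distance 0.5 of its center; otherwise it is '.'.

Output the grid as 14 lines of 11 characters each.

Segment 0: (3,6) -> (3,2)
Segment 1: (3,2) -> (3,1)
Segment 2: (3,1) -> (3,0)
Segment 3: (3,0) -> (5,-0)

Answer: ...........
...........
...........
...........
...........
...........
...........
...X.......
...X.......
...X.......
...X.......
...X.......
...X.......
...XXX.....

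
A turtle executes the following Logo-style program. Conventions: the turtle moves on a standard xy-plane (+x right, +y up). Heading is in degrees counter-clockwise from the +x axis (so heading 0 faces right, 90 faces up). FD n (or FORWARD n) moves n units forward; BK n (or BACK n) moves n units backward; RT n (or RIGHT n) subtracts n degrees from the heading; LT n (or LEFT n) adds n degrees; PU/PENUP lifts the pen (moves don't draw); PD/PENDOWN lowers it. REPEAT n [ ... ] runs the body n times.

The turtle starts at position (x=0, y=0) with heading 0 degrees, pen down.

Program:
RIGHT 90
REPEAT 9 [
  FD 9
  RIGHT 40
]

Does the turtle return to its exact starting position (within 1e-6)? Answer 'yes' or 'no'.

Executing turtle program step by step:
Start: pos=(0,0), heading=0, pen down
RT 90: heading 0 -> 270
REPEAT 9 [
  -- iteration 1/9 --
  FD 9: (0,0) -> (0,-9) [heading=270, draw]
  RT 40: heading 270 -> 230
  -- iteration 2/9 --
  FD 9: (0,-9) -> (-5.785,-15.894) [heading=230, draw]
  RT 40: heading 230 -> 190
  -- iteration 3/9 --
  FD 9: (-5.785,-15.894) -> (-14.648,-17.457) [heading=190, draw]
  RT 40: heading 190 -> 150
  -- iteration 4/9 --
  FD 9: (-14.648,-17.457) -> (-22.443,-12.957) [heading=150, draw]
  RT 40: heading 150 -> 110
  -- iteration 5/9 --
  FD 9: (-22.443,-12.957) -> (-25.521,-4.5) [heading=110, draw]
  RT 40: heading 110 -> 70
  -- iteration 6/9 --
  FD 9: (-25.521,-4.5) -> (-22.443,3.957) [heading=70, draw]
  RT 40: heading 70 -> 30
  -- iteration 7/9 --
  FD 9: (-22.443,3.957) -> (-14.648,8.457) [heading=30, draw]
  RT 40: heading 30 -> 350
  -- iteration 8/9 --
  FD 9: (-14.648,8.457) -> (-5.785,6.894) [heading=350, draw]
  RT 40: heading 350 -> 310
  -- iteration 9/9 --
  FD 9: (-5.785,6.894) -> (0,0) [heading=310, draw]
  RT 40: heading 310 -> 270
]
Final: pos=(0,0), heading=270, 9 segment(s) drawn

Start position: (0, 0)
Final position: (0, 0)
Distance = 0; < 1e-6 -> CLOSED

Answer: yes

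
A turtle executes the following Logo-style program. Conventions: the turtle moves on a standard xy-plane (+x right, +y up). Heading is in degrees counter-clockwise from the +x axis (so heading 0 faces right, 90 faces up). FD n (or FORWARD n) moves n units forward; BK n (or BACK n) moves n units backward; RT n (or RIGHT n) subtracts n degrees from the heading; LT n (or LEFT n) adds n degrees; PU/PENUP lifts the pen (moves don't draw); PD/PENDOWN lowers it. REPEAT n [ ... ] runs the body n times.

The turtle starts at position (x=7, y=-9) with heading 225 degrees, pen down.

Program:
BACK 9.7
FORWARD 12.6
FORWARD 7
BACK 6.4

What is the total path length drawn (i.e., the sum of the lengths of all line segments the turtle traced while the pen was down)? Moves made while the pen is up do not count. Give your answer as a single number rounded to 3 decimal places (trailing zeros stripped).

Executing turtle program step by step:
Start: pos=(7,-9), heading=225, pen down
BK 9.7: (7,-9) -> (13.859,-2.141) [heading=225, draw]
FD 12.6: (13.859,-2.141) -> (4.949,-11.051) [heading=225, draw]
FD 7: (4.949,-11.051) -> (0,-16) [heading=225, draw]
BK 6.4: (0,-16) -> (4.525,-11.475) [heading=225, draw]
Final: pos=(4.525,-11.475), heading=225, 4 segment(s) drawn

Segment lengths:
  seg 1: (7,-9) -> (13.859,-2.141), length = 9.7
  seg 2: (13.859,-2.141) -> (4.949,-11.051), length = 12.6
  seg 3: (4.949,-11.051) -> (0,-16), length = 7
  seg 4: (0,-16) -> (4.525,-11.475), length = 6.4
Total = 35.7

Answer: 35.7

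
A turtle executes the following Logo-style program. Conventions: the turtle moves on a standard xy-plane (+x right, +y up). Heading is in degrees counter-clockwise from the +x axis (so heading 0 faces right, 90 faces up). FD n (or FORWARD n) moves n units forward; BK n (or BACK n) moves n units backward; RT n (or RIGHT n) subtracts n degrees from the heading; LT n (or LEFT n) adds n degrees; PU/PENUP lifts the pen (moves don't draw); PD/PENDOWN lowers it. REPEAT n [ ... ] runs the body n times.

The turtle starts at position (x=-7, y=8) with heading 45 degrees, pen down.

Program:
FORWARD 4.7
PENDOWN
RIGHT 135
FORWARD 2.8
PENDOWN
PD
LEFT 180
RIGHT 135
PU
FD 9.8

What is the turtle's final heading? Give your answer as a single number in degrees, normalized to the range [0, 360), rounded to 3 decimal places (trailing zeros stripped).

Executing turtle program step by step:
Start: pos=(-7,8), heading=45, pen down
FD 4.7: (-7,8) -> (-3.677,11.323) [heading=45, draw]
PD: pen down
RT 135: heading 45 -> 270
FD 2.8: (-3.677,11.323) -> (-3.677,8.523) [heading=270, draw]
PD: pen down
PD: pen down
LT 180: heading 270 -> 90
RT 135: heading 90 -> 315
PU: pen up
FD 9.8: (-3.677,8.523) -> (3.253,1.594) [heading=315, move]
Final: pos=(3.253,1.594), heading=315, 2 segment(s) drawn

Answer: 315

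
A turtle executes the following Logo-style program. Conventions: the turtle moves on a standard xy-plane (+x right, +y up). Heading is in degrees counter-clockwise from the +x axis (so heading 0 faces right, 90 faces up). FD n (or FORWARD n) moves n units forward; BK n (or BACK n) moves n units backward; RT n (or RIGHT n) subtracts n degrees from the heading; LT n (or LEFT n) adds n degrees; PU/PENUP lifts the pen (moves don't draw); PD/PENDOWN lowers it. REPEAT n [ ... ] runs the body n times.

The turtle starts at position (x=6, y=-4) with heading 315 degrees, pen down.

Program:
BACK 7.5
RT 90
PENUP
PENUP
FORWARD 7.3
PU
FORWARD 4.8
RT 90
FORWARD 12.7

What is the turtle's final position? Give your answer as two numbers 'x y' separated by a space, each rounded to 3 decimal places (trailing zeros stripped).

Executing turtle program step by step:
Start: pos=(6,-4), heading=315, pen down
BK 7.5: (6,-4) -> (0.697,1.303) [heading=315, draw]
RT 90: heading 315 -> 225
PU: pen up
PU: pen up
FD 7.3: (0.697,1.303) -> (-4.465,-3.859) [heading=225, move]
PU: pen up
FD 4.8: (-4.465,-3.859) -> (-7.859,-7.253) [heading=225, move]
RT 90: heading 225 -> 135
FD 12.7: (-7.859,-7.253) -> (-16.84,1.728) [heading=135, move]
Final: pos=(-16.84,1.728), heading=135, 1 segment(s) drawn

Answer: -16.84 1.728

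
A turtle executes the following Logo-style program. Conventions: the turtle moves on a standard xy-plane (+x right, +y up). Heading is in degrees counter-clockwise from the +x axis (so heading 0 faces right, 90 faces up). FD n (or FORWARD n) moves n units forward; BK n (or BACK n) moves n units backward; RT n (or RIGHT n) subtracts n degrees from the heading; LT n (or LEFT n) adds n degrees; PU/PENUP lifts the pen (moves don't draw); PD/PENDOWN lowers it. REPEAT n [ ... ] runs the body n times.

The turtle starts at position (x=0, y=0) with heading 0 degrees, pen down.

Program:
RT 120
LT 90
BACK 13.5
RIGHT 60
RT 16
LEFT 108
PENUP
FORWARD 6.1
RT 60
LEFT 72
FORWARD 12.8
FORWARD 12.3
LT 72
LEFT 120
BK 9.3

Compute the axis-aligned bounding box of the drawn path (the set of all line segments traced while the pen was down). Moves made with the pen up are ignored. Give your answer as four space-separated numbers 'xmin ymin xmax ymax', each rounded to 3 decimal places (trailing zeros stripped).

Executing turtle program step by step:
Start: pos=(0,0), heading=0, pen down
RT 120: heading 0 -> 240
LT 90: heading 240 -> 330
BK 13.5: (0,0) -> (-11.691,6.75) [heading=330, draw]
RT 60: heading 330 -> 270
RT 16: heading 270 -> 254
LT 108: heading 254 -> 2
PU: pen up
FD 6.1: (-11.691,6.75) -> (-5.595,6.963) [heading=2, move]
RT 60: heading 2 -> 302
LT 72: heading 302 -> 14
FD 12.8: (-5.595,6.963) -> (6.825,10.059) [heading=14, move]
FD 12.3: (6.825,10.059) -> (18.759,13.035) [heading=14, move]
LT 72: heading 14 -> 86
LT 120: heading 86 -> 206
BK 9.3: (18.759,13.035) -> (27.118,17.112) [heading=206, move]
Final: pos=(27.118,17.112), heading=206, 1 segment(s) drawn

Segment endpoints: x in {-11.691, 0}, y in {0, 6.75}
xmin=-11.691, ymin=0, xmax=0, ymax=6.75

Answer: -11.691 0 0 6.75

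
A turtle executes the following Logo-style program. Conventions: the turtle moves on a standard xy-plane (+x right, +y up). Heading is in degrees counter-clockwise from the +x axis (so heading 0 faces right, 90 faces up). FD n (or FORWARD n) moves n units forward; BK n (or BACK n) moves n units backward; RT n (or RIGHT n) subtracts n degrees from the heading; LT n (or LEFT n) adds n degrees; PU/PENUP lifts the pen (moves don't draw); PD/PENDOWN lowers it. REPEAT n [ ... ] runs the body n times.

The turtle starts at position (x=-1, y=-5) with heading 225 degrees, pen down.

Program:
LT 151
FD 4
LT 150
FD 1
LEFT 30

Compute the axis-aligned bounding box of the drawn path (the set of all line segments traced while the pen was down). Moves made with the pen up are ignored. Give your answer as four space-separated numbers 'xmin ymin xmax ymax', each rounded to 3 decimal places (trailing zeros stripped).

Executing turtle program step by step:
Start: pos=(-1,-5), heading=225, pen down
LT 151: heading 225 -> 16
FD 4: (-1,-5) -> (2.845,-3.897) [heading=16, draw]
LT 150: heading 16 -> 166
FD 1: (2.845,-3.897) -> (1.875,-3.656) [heading=166, draw]
LT 30: heading 166 -> 196
Final: pos=(1.875,-3.656), heading=196, 2 segment(s) drawn

Segment endpoints: x in {-1, 1.875, 2.845}, y in {-5, -3.897, -3.656}
xmin=-1, ymin=-5, xmax=2.845, ymax=-3.656

Answer: -1 -5 2.845 -3.656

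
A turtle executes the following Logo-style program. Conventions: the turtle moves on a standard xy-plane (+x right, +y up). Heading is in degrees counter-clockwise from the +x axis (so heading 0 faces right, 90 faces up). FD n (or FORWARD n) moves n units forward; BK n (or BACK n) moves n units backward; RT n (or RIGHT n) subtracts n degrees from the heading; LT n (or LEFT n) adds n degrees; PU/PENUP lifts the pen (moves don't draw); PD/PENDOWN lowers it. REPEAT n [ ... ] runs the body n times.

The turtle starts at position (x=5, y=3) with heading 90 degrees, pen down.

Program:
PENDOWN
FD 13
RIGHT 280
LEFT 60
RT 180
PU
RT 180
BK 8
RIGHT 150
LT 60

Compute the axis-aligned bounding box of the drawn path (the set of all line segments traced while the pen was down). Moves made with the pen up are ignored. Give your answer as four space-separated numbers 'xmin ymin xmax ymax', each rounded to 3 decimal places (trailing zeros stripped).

Answer: 5 3 5 16

Derivation:
Executing turtle program step by step:
Start: pos=(5,3), heading=90, pen down
PD: pen down
FD 13: (5,3) -> (5,16) [heading=90, draw]
RT 280: heading 90 -> 170
LT 60: heading 170 -> 230
RT 180: heading 230 -> 50
PU: pen up
RT 180: heading 50 -> 230
BK 8: (5,16) -> (10.142,22.128) [heading=230, move]
RT 150: heading 230 -> 80
LT 60: heading 80 -> 140
Final: pos=(10.142,22.128), heading=140, 1 segment(s) drawn

Segment endpoints: x in {5, 5}, y in {3, 16}
xmin=5, ymin=3, xmax=5, ymax=16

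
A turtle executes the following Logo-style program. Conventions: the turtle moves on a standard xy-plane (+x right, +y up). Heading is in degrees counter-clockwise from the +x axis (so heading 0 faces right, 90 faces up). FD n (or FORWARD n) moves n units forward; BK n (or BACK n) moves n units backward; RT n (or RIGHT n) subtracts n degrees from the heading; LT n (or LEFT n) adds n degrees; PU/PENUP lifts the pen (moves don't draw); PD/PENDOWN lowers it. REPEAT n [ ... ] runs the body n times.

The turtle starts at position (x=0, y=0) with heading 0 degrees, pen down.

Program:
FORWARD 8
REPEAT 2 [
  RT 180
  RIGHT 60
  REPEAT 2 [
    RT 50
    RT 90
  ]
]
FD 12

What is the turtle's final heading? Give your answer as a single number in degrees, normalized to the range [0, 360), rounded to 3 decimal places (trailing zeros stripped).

Answer: 40

Derivation:
Executing turtle program step by step:
Start: pos=(0,0), heading=0, pen down
FD 8: (0,0) -> (8,0) [heading=0, draw]
REPEAT 2 [
  -- iteration 1/2 --
  RT 180: heading 0 -> 180
  RT 60: heading 180 -> 120
  REPEAT 2 [
    -- iteration 1/2 --
    RT 50: heading 120 -> 70
    RT 90: heading 70 -> 340
    -- iteration 2/2 --
    RT 50: heading 340 -> 290
    RT 90: heading 290 -> 200
  ]
  -- iteration 2/2 --
  RT 180: heading 200 -> 20
  RT 60: heading 20 -> 320
  REPEAT 2 [
    -- iteration 1/2 --
    RT 50: heading 320 -> 270
    RT 90: heading 270 -> 180
    -- iteration 2/2 --
    RT 50: heading 180 -> 130
    RT 90: heading 130 -> 40
  ]
]
FD 12: (8,0) -> (17.193,7.713) [heading=40, draw]
Final: pos=(17.193,7.713), heading=40, 2 segment(s) drawn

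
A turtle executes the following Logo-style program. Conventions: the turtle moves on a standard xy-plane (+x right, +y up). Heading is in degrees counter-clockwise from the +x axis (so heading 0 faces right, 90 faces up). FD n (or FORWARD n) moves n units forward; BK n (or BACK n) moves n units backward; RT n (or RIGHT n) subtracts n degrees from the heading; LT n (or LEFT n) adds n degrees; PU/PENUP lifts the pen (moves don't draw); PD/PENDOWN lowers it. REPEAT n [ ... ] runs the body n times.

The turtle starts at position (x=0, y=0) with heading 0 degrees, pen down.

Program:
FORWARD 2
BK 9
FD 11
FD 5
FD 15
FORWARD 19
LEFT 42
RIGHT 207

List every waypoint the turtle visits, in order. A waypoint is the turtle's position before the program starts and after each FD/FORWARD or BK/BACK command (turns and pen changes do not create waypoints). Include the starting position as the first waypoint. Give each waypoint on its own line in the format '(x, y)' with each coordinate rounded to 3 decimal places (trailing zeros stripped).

Answer: (0, 0)
(2, 0)
(-7, 0)
(4, 0)
(9, 0)
(24, 0)
(43, 0)

Derivation:
Executing turtle program step by step:
Start: pos=(0,0), heading=0, pen down
FD 2: (0,0) -> (2,0) [heading=0, draw]
BK 9: (2,0) -> (-7,0) [heading=0, draw]
FD 11: (-7,0) -> (4,0) [heading=0, draw]
FD 5: (4,0) -> (9,0) [heading=0, draw]
FD 15: (9,0) -> (24,0) [heading=0, draw]
FD 19: (24,0) -> (43,0) [heading=0, draw]
LT 42: heading 0 -> 42
RT 207: heading 42 -> 195
Final: pos=(43,0), heading=195, 6 segment(s) drawn
Waypoints (7 total):
(0, 0)
(2, 0)
(-7, 0)
(4, 0)
(9, 0)
(24, 0)
(43, 0)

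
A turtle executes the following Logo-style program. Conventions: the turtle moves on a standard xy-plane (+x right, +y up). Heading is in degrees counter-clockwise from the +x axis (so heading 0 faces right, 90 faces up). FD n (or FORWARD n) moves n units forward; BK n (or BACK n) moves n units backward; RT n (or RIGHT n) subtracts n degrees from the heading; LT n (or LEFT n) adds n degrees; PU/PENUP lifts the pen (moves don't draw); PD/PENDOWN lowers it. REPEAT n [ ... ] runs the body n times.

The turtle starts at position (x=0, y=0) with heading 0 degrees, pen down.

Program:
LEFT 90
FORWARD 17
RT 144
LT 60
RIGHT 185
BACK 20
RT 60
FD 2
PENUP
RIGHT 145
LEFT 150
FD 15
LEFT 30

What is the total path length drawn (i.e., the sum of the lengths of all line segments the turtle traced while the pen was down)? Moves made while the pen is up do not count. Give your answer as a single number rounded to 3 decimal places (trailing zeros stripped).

Executing turtle program step by step:
Start: pos=(0,0), heading=0, pen down
LT 90: heading 0 -> 90
FD 17: (0,0) -> (0,17) [heading=90, draw]
RT 144: heading 90 -> 306
LT 60: heading 306 -> 6
RT 185: heading 6 -> 181
BK 20: (0,17) -> (19.997,17.349) [heading=181, draw]
RT 60: heading 181 -> 121
FD 2: (19.997,17.349) -> (18.967,19.063) [heading=121, draw]
PU: pen up
RT 145: heading 121 -> 336
LT 150: heading 336 -> 126
FD 15: (18.967,19.063) -> (10.15,31.199) [heading=126, move]
LT 30: heading 126 -> 156
Final: pos=(10.15,31.199), heading=156, 3 segment(s) drawn

Segment lengths:
  seg 1: (0,0) -> (0,17), length = 17
  seg 2: (0,17) -> (19.997,17.349), length = 20
  seg 3: (19.997,17.349) -> (18.967,19.063), length = 2
Total = 39

Answer: 39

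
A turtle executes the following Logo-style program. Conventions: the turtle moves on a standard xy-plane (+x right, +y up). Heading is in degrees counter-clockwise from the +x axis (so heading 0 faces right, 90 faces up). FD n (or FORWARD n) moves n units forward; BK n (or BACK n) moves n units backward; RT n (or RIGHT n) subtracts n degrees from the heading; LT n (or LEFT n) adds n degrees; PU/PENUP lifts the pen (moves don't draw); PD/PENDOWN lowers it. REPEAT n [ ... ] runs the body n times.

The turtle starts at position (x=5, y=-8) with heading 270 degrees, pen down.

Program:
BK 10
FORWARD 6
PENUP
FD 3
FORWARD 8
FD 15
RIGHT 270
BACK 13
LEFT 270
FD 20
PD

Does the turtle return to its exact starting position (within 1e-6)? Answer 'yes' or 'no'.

Executing turtle program step by step:
Start: pos=(5,-8), heading=270, pen down
BK 10: (5,-8) -> (5,2) [heading=270, draw]
FD 6: (5,2) -> (5,-4) [heading=270, draw]
PU: pen up
FD 3: (5,-4) -> (5,-7) [heading=270, move]
FD 8: (5,-7) -> (5,-15) [heading=270, move]
FD 15: (5,-15) -> (5,-30) [heading=270, move]
RT 270: heading 270 -> 0
BK 13: (5,-30) -> (-8,-30) [heading=0, move]
LT 270: heading 0 -> 270
FD 20: (-8,-30) -> (-8,-50) [heading=270, move]
PD: pen down
Final: pos=(-8,-50), heading=270, 2 segment(s) drawn

Start position: (5, -8)
Final position: (-8, -50)
Distance = 43.966; >= 1e-6 -> NOT closed

Answer: no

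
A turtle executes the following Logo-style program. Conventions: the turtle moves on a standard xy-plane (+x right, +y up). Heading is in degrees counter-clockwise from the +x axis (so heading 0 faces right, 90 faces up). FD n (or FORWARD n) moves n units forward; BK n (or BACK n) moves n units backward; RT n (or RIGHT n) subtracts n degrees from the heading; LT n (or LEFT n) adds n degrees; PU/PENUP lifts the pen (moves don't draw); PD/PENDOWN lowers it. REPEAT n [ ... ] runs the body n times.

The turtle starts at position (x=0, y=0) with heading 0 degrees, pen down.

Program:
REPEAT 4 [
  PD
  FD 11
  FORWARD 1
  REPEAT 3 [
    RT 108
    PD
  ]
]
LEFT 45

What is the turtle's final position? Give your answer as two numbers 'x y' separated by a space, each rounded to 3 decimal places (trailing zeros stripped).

Executing turtle program step by step:
Start: pos=(0,0), heading=0, pen down
REPEAT 4 [
  -- iteration 1/4 --
  PD: pen down
  FD 11: (0,0) -> (11,0) [heading=0, draw]
  FD 1: (11,0) -> (12,0) [heading=0, draw]
  REPEAT 3 [
    -- iteration 1/3 --
    RT 108: heading 0 -> 252
    PD: pen down
    -- iteration 2/3 --
    RT 108: heading 252 -> 144
    PD: pen down
    -- iteration 3/3 --
    RT 108: heading 144 -> 36
    PD: pen down
  ]
  -- iteration 2/4 --
  PD: pen down
  FD 11: (12,0) -> (20.899,6.466) [heading=36, draw]
  FD 1: (20.899,6.466) -> (21.708,7.053) [heading=36, draw]
  REPEAT 3 [
    -- iteration 1/3 --
    RT 108: heading 36 -> 288
    PD: pen down
    -- iteration 2/3 --
    RT 108: heading 288 -> 180
    PD: pen down
    -- iteration 3/3 --
    RT 108: heading 180 -> 72
    PD: pen down
  ]
  -- iteration 3/4 --
  PD: pen down
  FD 11: (21.708,7.053) -> (25.107,17.515) [heading=72, draw]
  FD 1: (25.107,17.515) -> (25.416,18.466) [heading=72, draw]
  REPEAT 3 [
    -- iteration 1/3 --
    RT 108: heading 72 -> 324
    PD: pen down
    -- iteration 2/3 --
    RT 108: heading 324 -> 216
    PD: pen down
    -- iteration 3/3 --
    RT 108: heading 216 -> 108
    PD: pen down
  ]
  -- iteration 4/4 --
  PD: pen down
  FD 11: (25.416,18.466) -> (22.017,28.928) [heading=108, draw]
  FD 1: (22.017,28.928) -> (21.708,29.879) [heading=108, draw]
  REPEAT 3 [
    -- iteration 1/3 --
    RT 108: heading 108 -> 0
    PD: pen down
    -- iteration 2/3 --
    RT 108: heading 0 -> 252
    PD: pen down
    -- iteration 3/3 --
    RT 108: heading 252 -> 144
    PD: pen down
  ]
]
LT 45: heading 144 -> 189
Final: pos=(21.708,29.879), heading=189, 8 segment(s) drawn

Answer: 21.708 29.879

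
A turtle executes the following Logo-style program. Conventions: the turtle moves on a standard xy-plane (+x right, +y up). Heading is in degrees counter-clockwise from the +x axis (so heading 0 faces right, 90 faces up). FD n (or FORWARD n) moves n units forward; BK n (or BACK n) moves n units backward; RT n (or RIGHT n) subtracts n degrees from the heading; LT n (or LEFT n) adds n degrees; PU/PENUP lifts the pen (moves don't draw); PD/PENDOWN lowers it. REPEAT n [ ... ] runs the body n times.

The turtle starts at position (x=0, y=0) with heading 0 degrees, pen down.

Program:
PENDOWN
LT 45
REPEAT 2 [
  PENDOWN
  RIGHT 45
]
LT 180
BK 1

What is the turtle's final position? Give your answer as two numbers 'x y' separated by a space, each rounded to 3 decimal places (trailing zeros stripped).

Executing turtle program step by step:
Start: pos=(0,0), heading=0, pen down
PD: pen down
LT 45: heading 0 -> 45
REPEAT 2 [
  -- iteration 1/2 --
  PD: pen down
  RT 45: heading 45 -> 0
  -- iteration 2/2 --
  PD: pen down
  RT 45: heading 0 -> 315
]
LT 180: heading 315 -> 135
BK 1: (0,0) -> (0.707,-0.707) [heading=135, draw]
Final: pos=(0.707,-0.707), heading=135, 1 segment(s) drawn

Answer: 0.707 -0.707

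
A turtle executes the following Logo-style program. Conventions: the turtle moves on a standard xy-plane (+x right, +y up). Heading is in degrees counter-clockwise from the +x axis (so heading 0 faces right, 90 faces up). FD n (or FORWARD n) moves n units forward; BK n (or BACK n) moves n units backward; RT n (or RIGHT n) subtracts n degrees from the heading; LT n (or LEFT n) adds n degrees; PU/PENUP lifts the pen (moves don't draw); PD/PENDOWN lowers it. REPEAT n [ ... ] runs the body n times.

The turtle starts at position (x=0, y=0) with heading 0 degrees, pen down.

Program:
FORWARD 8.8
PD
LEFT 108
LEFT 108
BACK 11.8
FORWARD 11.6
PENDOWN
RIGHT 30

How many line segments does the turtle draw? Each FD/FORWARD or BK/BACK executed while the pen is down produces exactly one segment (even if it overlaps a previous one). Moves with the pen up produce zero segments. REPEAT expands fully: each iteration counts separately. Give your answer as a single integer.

Answer: 3

Derivation:
Executing turtle program step by step:
Start: pos=(0,0), heading=0, pen down
FD 8.8: (0,0) -> (8.8,0) [heading=0, draw]
PD: pen down
LT 108: heading 0 -> 108
LT 108: heading 108 -> 216
BK 11.8: (8.8,0) -> (18.346,6.936) [heading=216, draw]
FD 11.6: (18.346,6.936) -> (8.962,0.118) [heading=216, draw]
PD: pen down
RT 30: heading 216 -> 186
Final: pos=(8.962,0.118), heading=186, 3 segment(s) drawn
Segments drawn: 3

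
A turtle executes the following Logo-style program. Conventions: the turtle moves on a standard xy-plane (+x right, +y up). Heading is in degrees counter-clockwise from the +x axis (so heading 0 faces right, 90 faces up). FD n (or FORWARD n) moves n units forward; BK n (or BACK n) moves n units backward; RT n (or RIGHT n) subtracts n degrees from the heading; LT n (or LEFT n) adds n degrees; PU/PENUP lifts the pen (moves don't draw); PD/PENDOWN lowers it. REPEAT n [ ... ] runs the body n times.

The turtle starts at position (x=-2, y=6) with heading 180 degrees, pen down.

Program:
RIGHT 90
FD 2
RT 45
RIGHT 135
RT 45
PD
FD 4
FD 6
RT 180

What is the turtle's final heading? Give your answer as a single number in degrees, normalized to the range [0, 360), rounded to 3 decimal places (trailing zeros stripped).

Answer: 45

Derivation:
Executing turtle program step by step:
Start: pos=(-2,6), heading=180, pen down
RT 90: heading 180 -> 90
FD 2: (-2,6) -> (-2,8) [heading=90, draw]
RT 45: heading 90 -> 45
RT 135: heading 45 -> 270
RT 45: heading 270 -> 225
PD: pen down
FD 4: (-2,8) -> (-4.828,5.172) [heading=225, draw]
FD 6: (-4.828,5.172) -> (-9.071,0.929) [heading=225, draw]
RT 180: heading 225 -> 45
Final: pos=(-9.071,0.929), heading=45, 3 segment(s) drawn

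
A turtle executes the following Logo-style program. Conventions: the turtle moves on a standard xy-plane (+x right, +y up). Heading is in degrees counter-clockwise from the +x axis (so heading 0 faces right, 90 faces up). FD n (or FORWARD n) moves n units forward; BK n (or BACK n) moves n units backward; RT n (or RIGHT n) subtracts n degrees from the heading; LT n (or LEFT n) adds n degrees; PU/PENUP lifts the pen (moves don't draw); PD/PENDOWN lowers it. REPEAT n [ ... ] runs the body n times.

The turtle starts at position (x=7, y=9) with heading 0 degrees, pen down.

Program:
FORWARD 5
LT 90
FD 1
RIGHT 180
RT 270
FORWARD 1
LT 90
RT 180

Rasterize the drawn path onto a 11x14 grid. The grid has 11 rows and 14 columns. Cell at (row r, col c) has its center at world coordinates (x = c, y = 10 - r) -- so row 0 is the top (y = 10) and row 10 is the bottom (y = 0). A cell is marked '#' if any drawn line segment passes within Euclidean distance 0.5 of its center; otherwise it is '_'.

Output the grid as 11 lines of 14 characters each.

Segment 0: (7,9) -> (12,9)
Segment 1: (12,9) -> (12,10)
Segment 2: (12,10) -> (13,10)

Answer: ____________##
_______######_
______________
______________
______________
______________
______________
______________
______________
______________
______________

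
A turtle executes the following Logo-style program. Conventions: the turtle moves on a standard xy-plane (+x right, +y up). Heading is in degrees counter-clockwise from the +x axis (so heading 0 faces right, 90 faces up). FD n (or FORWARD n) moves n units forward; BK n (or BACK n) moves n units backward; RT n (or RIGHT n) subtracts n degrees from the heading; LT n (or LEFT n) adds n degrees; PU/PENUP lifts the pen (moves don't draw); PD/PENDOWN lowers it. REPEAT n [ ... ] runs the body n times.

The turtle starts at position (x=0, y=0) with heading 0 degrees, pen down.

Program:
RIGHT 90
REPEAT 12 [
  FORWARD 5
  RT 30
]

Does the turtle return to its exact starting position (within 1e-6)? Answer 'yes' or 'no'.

Answer: yes

Derivation:
Executing turtle program step by step:
Start: pos=(0,0), heading=0, pen down
RT 90: heading 0 -> 270
REPEAT 12 [
  -- iteration 1/12 --
  FD 5: (0,0) -> (0,-5) [heading=270, draw]
  RT 30: heading 270 -> 240
  -- iteration 2/12 --
  FD 5: (0,-5) -> (-2.5,-9.33) [heading=240, draw]
  RT 30: heading 240 -> 210
  -- iteration 3/12 --
  FD 5: (-2.5,-9.33) -> (-6.83,-11.83) [heading=210, draw]
  RT 30: heading 210 -> 180
  -- iteration 4/12 --
  FD 5: (-6.83,-11.83) -> (-11.83,-11.83) [heading=180, draw]
  RT 30: heading 180 -> 150
  -- iteration 5/12 --
  FD 5: (-11.83,-11.83) -> (-16.16,-9.33) [heading=150, draw]
  RT 30: heading 150 -> 120
  -- iteration 6/12 --
  FD 5: (-16.16,-9.33) -> (-18.66,-5) [heading=120, draw]
  RT 30: heading 120 -> 90
  -- iteration 7/12 --
  FD 5: (-18.66,-5) -> (-18.66,0) [heading=90, draw]
  RT 30: heading 90 -> 60
  -- iteration 8/12 --
  FD 5: (-18.66,0) -> (-16.16,4.33) [heading=60, draw]
  RT 30: heading 60 -> 30
  -- iteration 9/12 --
  FD 5: (-16.16,4.33) -> (-11.83,6.83) [heading=30, draw]
  RT 30: heading 30 -> 0
  -- iteration 10/12 --
  FD 5: (-11.83,6.83) -> (-6.83,6.83) [heading=0, draw]
  RT 30: heading 0 -> 330
  -- iteration 11/12 --
  FD 5: (-6.83,6.83) -> (-2.5,4.33) [heading=330, draw]
  RT 30: heading 330 -> 300
  -- iteration 12/12 --
  FD 5: (-2.5,4.33) -> (0,0) [heading=300, draw]
  RT 30: heading 300 -> 270
]
Final: pos=(0,0), heading=270, 12 segment(s) drawn

Start position: (0, 0)
Final position: (0, 0)
Distance = 0; < 1e-6 -> CLOSED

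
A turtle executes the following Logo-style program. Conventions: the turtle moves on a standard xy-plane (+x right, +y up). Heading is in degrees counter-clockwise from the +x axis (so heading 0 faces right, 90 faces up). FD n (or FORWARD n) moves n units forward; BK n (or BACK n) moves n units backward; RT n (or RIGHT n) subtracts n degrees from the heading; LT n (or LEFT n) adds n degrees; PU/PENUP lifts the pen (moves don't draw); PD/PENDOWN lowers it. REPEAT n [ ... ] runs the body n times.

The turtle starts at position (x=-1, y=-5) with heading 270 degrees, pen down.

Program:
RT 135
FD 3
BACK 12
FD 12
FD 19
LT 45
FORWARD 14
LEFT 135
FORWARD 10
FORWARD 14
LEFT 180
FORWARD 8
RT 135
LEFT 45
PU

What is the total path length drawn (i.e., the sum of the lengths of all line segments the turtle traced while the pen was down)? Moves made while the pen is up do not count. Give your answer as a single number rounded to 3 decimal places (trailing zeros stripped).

Executing turtle program step by step:
Start: pos=(-1,-5), heading=270, pen down
RT 135: heading 270 -> 135
FD 3: (-1,-5) -> (-3.121,-2.879) [heading=135, draw]
BK 12: (-3.121,-2.879) -> (5.364,-11.364) [heading=135, draw]
FD 12: (5.364,-11.364) -> (-3.121,-2.879) [heading=135, draw]
FD 19: (-3.121,-2.879) -> (-16.556,10.556) [heading=135, draw]
LT 45: heading 135 -> 180
FD 14: (-16.556,10.556) -> (-30.556,10.556) [heading=180, draw]
LT 135: heading 180 -> 315
FD 10: (-30.556,10.556) -> (-23.485,3.485) [heading=315, draw]
FD 14: (-23.485,3.485) -> (-13.586,-6.414) [heading=315, draw]
LT 180: heading 315 -> 135
FD 8: (-13.586,-6.414) -> (-19.243,-0.757) [heading=135, draw]
RT 135: heading 135 -> 0
LT 45: heading 0 -> 45
PU: pen up
Final: pos=(-19.243,-0.757), heading=45, 8 segment(s) drawn

Segment lengths:
  seg 1: (-1,-5) -> (-3.121,-2.879), length = 3
  seg 2: (-3.121,-2.879) -> (5.364,-11.364), length = 12
  seg 3: (5.364,-11.364) -> (-3.121,-2.879), length = 12
  seg 4: (-3.121,-2.879) -> (-16.556,10.556), length = 19
  seg 5: (-16.556,10.556) -> (-30.556,10.556), length = 14
  seg 6: (-30.556,10.556) -> (-23.485,3.485), length = 10
  seg 7: (-23.485,3.485) -> (-13.586,-6.414), length = 14
  seg 8: (-13.586,-6.414) -> (-19.243,-0.757), length = 8
Total = 92

Answer: 92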